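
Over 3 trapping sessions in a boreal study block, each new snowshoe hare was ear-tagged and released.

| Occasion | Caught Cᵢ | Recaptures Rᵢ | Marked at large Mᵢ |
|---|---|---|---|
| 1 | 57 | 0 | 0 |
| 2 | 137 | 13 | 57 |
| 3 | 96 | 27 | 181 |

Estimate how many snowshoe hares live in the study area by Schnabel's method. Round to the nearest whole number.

Σ MᵢCᵢ = 0·57 + 57·137 + 181·96 = 0 + 7809 + 17376 = 25185
Σ Rᵢ = 0 + 13 + 27 = 40
N̂ = 25185 / 40 ≈ 629.6 → 630

N ≈ 630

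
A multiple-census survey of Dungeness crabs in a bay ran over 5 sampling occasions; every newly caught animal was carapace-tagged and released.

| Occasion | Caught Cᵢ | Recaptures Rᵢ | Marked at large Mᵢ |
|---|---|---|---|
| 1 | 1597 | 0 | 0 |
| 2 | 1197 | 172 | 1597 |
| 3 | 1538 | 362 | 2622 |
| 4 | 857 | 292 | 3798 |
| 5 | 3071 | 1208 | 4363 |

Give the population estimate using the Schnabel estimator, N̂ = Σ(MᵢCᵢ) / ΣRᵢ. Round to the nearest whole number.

Σ MᵢCᵢ = 0·1597 + 1597·1197 + 2622·1538 + 3798·857 + 4363·3071 = 0 + 1911609 + 4032636 + 3254886 + 13398773 = 22597904
Σ Rᵢ = 0 + 172 + 362 + 292 + 1208 = 2034
N̂ = 22597904 / 2034 ≈ 11110.1 → 11110

N ≈ 11,110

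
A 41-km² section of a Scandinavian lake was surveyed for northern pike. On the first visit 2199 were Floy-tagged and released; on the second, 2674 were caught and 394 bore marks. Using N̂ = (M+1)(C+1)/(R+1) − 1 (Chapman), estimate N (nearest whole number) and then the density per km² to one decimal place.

density ≈ 363.4 northern pike per km²

N̂ = 2200·2675/395 − 1 = 5885000/395 − 1 ≈ 14897.7 → 14898
Density = N̂ / area = 14898 / 41 ≈ 363.37 → 363.4 per km²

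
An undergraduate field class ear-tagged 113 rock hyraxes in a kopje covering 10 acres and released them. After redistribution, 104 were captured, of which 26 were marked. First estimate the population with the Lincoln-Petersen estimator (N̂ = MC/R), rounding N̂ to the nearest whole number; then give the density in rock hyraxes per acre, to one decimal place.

density ≈ 45.2 rock hyraxes per acre

N̂ = 113·104/26 = 11752/26 = 452
Density = N̂ / area = 452 / 10 ≈ 45.20 → 45.2 per acre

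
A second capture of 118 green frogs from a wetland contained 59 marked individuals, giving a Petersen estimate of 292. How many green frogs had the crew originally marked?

M = 146

From N = M·C/R: M = N·R / C = 292·59 / 118 = 17228 / 118 = 146.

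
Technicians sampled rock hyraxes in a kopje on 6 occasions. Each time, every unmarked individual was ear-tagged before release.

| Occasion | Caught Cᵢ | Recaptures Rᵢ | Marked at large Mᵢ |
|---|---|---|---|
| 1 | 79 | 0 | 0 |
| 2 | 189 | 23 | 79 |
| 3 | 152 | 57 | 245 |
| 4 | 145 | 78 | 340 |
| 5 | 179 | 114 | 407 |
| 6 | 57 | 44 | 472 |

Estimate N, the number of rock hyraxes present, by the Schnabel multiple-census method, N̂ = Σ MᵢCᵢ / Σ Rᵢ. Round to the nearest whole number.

Σ MᵢCᵢ = 0·79 + 79·189 + 245·152 + 340·145 + 407·179 + 472·57 = 0 + 14931 + 37240 + 49300 + 72853 + 26904 = 201228
Σ Rᵢ = 0 + 23 + 57 + 78 + 114 + 44 = 316
N̂ = 201228 / 316 ≈ 636.8 → 637

N ≈ 637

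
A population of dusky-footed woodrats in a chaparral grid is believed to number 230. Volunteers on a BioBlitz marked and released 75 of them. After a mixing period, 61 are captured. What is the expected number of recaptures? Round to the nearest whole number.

The marked fraction of the population is 75/230, so in a sample of 61 expect C·(M/N) marked.
E[R] = 75 × 61 / 230 = 4575 / 230 ≈ 19.9 → 20

expected recaptures ≈ 20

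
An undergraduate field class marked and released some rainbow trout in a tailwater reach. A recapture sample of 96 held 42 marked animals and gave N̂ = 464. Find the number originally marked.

M = 203

From N = M·C/R: M = N·R / C = 464·42 / 96 = 19488 / 96 = 203.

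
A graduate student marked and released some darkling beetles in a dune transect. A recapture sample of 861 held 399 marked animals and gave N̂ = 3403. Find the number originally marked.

M = 1577

From N = M·C/R: M = N·R / C = 3403·399 / 861 = 1357797 / 861 = 1577.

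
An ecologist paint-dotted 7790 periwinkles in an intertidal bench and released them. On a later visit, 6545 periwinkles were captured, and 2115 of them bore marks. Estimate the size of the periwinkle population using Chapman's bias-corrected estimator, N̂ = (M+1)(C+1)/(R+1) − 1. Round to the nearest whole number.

N ≈ 24,101

N̂ = (7790+1)(6545+1)/(2115+1) − 1 = 7791·6546/2116 − 1
= 50999886/2116 − 1 ≈ 24102.0 − 1 ≈ 24101.0 → 24101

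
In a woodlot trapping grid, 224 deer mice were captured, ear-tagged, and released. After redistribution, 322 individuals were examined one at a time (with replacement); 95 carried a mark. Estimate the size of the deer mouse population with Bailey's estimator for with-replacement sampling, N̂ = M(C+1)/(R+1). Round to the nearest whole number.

N̂ = 224·(322+1)/(95+1) = 224·323/96 = 72352/96 ≈ 753.7 → 754

N ≈ 754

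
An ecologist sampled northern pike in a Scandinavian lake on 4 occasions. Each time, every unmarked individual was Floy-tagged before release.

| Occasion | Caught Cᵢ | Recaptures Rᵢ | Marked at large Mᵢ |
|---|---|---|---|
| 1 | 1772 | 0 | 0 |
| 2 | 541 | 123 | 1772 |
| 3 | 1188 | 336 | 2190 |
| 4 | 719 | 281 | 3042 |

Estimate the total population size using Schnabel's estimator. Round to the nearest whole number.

Σ MᵢCᵢ = 0·1772 + 1772·541 + 2190·1188 + 3042·719 = 0 + 958652 + 2601720 + 2187198 = 5747570
Σ Rᵢ = 0 + 123 + 336 + 281 = 740
N̂ = 5747570 / 740 ≈ 7767.0 → 7767

N ≈ 7767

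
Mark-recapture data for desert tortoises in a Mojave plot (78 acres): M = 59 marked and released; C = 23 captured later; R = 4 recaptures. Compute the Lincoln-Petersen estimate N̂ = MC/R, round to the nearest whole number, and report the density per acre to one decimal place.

N̂ = 59·23/4 = 1357/4 ≈ 339.2 → 339
Density = N̂ / area = 339 / 78 ≈ 4.346 → 4.3 per acre

density ≈ 4.3 desert tortoises per acre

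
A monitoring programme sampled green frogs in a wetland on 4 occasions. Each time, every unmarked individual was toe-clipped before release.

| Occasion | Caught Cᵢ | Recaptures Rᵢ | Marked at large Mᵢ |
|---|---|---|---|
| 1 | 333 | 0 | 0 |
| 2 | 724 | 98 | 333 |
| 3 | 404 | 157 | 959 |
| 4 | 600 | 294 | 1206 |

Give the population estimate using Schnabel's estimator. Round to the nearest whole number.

Σ MᵢCᵢ = 0·333 + 333·724 + 959·404 + 1206·600 = 0 + 241092 + 387436 + 723600 = 1352128
Σ Rᵢ = 0 + 98 + 157 + 294 = 549
N̂ = 1352128 / 549 ≈ 2462.9 → 2463

N ≈ 2463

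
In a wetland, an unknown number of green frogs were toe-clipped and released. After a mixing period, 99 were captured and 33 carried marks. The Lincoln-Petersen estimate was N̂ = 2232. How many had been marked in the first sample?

M = 744

From N = M·C/R: M = N·R / C = 2232·33 / 99 = 73656 / 99 = 744.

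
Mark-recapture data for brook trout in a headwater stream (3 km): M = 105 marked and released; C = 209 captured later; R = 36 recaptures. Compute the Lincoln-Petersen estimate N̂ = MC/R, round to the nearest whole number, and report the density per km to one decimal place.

N̂ = 105·209/36 = 21945/36 ≈ 609.6 → 610
Density = N̂ / area = 610 / 3 ≈ 203.33 → 203.3 per km

density ≈ 203.3 brook trout per km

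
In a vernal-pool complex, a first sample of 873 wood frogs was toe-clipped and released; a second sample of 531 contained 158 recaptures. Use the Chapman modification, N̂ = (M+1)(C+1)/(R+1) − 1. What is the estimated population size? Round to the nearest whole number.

N̂ = (873+1)(531+1)/(158+1) − 1 = 874·532/159 − 1
= 464968/159 − 1 ≈ 2924.3 − 1 ≈ 2923.3 → 2923

N ≈ 2923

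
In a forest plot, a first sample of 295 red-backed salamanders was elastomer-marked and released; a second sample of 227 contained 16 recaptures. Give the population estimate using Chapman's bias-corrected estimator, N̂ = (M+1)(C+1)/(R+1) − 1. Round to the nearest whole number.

N̂ = (295+1)(227+1)/(16+1) − 1 = 296·228/17 − 1
= 67488/17 − 1 ≈ 3969.9 − 1 ≈ 3968.9 → 3969

N ≈ 3969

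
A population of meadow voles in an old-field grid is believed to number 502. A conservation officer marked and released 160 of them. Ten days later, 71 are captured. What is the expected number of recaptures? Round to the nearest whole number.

Expected recaptures E[R] = M·C / N.
E[R] = 160 × 71 / 502 = 11360 / 502 ≈ 22.6 → 23

expected recaptures ≈ 23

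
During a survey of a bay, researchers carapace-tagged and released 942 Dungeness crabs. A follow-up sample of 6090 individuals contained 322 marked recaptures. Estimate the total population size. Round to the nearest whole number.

N ≈ 17,816

If marked individuals mix randomly, R/C ≈ M/N, giving N ≈ M·C/R.
N = (942 × 6090) / 322 = 5736780 / 322 ≈ 17816.1 → 17816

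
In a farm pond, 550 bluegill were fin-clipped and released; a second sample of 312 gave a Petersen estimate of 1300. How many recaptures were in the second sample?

From N = M·C/R: R = M·C / N = 550·312 / 1300 = 171600 / 1300 = 132.

R = 132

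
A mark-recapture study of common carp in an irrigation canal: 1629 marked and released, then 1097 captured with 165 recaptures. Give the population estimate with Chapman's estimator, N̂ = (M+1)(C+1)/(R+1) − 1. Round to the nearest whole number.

N̂ = (1629+1)(1097+1)/(165+1) − 1 = 1630·1098/166 − 1
= 1789740/166 − 1 ≈ 10781.6 − 1 ≈ 10780.6 → 10781

N ≈ 10,781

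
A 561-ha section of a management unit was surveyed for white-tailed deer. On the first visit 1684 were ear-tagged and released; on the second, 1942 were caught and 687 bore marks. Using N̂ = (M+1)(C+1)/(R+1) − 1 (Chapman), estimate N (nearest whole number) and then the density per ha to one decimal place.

N̂ = 1685·1943/688 − 1 = 3273955/688 − 1 ≈ 4757.7 → 4758
Density = N̂ / area = 4758 / 561 ≈ 8.48 → 8.5 per ha

density ≈ 8.5 white-tailed deer per ha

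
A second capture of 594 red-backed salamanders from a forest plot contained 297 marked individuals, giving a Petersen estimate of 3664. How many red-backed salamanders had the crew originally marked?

From N = M·C/R: M = N·R / C = 3664·297 / 594 = 1088208 / 594 = 1832.

M = 1832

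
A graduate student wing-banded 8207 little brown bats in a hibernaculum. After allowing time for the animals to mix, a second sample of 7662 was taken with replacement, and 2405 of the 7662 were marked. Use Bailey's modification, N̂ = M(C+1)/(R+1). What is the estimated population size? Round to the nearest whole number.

N̂ = 8207·(7662+1)/(2405+1) = 8207·7663/2406 = 62890241/2406 ≈ 26138.9 → 26139

N ≈ 26,139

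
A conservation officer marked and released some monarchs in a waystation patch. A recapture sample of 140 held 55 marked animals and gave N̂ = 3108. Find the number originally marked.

M = 1221

From N = M·C/R: M = N·R / C = 3108·55 / 140 = 170940 / 140 = 1221.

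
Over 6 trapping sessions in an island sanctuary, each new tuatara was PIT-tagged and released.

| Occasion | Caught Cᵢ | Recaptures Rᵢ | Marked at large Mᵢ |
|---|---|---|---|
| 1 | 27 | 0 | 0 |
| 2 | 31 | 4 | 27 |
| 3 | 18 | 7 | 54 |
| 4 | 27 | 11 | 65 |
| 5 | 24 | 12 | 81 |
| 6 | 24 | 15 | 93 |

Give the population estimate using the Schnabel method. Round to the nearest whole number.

N ≈ 158

Σ MᵢCᵢ = 0·27 + 27·31 + 54·18 + 65·27 + 81·24 + 93·24 = 0 + 837 + 972 + 1755 + 1944 + 2232 = 7740
Σ Rᵢ = 0 + 4 + 7 + 11 + 12 + 15 = 49
N̂ = 7740 / 49 ≈ 158.0 → 158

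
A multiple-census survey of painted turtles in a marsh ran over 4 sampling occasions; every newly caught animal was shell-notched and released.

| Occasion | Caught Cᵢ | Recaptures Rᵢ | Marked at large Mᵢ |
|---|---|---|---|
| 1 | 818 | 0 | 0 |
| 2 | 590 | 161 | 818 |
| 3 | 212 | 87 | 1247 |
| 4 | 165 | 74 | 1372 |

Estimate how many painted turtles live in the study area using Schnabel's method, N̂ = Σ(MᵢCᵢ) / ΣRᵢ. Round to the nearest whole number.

Σ MᵢCᵢ = 0·818 + 818·590 + 1247·212 + 1372·165 = 0 + 482620 + 264364 + 226380 = 973364
Σ Rᵢ = 0 + 161 + 87 + 74 = 322
N̂ = 973364 / 322 ≈ 3022.9 → 3023

N ≈ 3023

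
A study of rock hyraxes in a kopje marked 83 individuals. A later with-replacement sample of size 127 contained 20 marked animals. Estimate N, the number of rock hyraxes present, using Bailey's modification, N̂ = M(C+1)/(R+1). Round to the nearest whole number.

N̂ = 83·(127+1)/(20+1) = 83·128/21 = 10624/21 ≈ 505.9 → 506

N ≈ 506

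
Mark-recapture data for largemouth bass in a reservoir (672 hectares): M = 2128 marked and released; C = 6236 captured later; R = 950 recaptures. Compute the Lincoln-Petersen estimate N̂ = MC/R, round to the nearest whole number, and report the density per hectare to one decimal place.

N̂ = 2128·6236/950 = 13270208/950 ≈ 13968.6 → 13969
Density = N̂ / area = 13969 / 672 ≈ 20.79 → 20.8 per hectare

density ≈ 20.8 largemouth bass per hectare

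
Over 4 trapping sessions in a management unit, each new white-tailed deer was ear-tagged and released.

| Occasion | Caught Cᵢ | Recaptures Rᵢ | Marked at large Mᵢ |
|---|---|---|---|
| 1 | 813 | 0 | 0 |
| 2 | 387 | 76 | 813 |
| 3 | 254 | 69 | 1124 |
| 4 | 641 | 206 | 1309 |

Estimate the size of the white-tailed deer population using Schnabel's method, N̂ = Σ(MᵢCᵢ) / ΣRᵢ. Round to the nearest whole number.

Σ MᵢCᵢ = 0·813 + 813·387 + 1124·254 + 1309·641 = 0 + 314631 + 285496 + 839069 = 1439196
Σ Rᵢ = 0 + 76 + 69 + 206 = 351
N̂ = 1439196 / 351 ≈ 4100.3 → 4100

N ≈ 4100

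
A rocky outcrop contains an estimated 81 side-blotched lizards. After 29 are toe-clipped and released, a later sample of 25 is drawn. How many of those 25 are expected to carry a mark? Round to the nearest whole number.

expected recaptures ≈ 9

The marked fraction of the population is 29/81, so in a sample of 25 expect C·(M/N) marked.
E[R] = 29 × 25 / 81 = 725 / 81 ≈ 9.0 → 9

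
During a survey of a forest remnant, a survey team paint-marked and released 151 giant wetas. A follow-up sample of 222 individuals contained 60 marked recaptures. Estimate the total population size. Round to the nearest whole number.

Lincoln-Petersen assumes M/N = R/C, so N = M·C / R.
N = (151 × 222) / 60 = 33522 / 60 ≈ 558.7 → 559

N ≈ 559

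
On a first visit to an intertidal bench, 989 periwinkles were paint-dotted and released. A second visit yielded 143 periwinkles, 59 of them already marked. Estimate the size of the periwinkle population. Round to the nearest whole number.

N ≈ 2397

If marked individuals mix randomly, R/C ≈ M/N, giving N ≈ M·C/R.
N = (989 × 143) / 59 = 141427 / 59 ≈ 2397.1 → 2397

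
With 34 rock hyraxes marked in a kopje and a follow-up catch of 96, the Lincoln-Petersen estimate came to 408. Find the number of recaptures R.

From N = M·C/R: R = M·C / N = 34·96 / 408 = 3264 / 408 = 8.

R = 8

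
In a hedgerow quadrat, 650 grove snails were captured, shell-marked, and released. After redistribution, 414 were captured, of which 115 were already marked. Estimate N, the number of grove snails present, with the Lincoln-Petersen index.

If marked individuals mix randomly, R/C ≈ M/N, giving N ≈ M·C/R.
N = (650 × 414) / 115 = 269100 / 115 = 2340

N = 2340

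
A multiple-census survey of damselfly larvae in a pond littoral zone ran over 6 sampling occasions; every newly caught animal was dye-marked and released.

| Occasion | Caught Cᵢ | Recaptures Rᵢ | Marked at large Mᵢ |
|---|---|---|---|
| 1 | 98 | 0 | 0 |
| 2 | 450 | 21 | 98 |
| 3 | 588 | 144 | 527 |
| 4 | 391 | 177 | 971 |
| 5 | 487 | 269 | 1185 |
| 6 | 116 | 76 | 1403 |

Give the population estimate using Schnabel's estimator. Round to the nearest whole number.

Σ MᵢCᵢ = 0·98 + 98·450 + 527·588 + 971·391 + 1185·487 + 1403·116 = 0 + 44100 + 309876 + 379661 + 577095 + 162748 = 1473480
Σ Rᵢ = 0 + 21 + 144 + 177 + 269 + 76 = 687
N̂ = 1473480 / 687 ≈ 2144.8 → 2145

N ≈ 2145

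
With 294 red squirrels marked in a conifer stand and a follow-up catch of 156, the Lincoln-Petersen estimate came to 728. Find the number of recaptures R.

From N = M·C/R: R = M·C / N = 294·156 / 728 = 45864 / 728 = 63.

R = 63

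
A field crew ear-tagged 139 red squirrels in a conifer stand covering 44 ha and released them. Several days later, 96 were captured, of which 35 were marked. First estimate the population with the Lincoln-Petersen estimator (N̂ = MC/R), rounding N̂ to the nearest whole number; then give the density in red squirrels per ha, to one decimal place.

N̂ = 139·96/35 = 13344/35 ≈ 381.3 → 381
Density = N̂ / area = 381 / 44 ≈ 8.66 → 8.7 per ha

density ≈ 8.7 red squirrels per ha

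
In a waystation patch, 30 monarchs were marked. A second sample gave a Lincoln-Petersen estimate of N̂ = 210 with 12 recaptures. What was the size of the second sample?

From N = M·C/R: C = N·R / M = 210·12 / 30 = 2520 / 30 = 84.

C = 84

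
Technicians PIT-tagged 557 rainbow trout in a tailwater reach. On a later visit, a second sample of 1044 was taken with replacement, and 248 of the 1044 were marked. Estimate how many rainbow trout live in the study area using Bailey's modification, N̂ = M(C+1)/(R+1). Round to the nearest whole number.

N ≈ 2338

N̂ = 557·(1044+1)/(248+1) = 557·1045/249 = 582065/249 ≈ 2337.6 → 2338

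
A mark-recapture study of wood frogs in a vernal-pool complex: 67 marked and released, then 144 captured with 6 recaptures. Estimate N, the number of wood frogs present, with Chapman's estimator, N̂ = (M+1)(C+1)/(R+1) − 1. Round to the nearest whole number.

N ≈ 1408

N̂ = (67+1)(144+1)/(6+1) − 1 = 68·145/7 − 1
= 9860/7 − 1 ≈ 1408.6 − 1 ≈ 1407.6 → 1408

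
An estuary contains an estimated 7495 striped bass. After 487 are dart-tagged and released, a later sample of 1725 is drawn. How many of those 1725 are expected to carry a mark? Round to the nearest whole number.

The marked fraction of the population is 487/7495, so in a sample of 1725 expect C·(M/N) marked.
E[R] = 487 × 1725 / 7495 = 840075 / 7495 ≈ 112.1 → 112

expected recaptures ≈ 112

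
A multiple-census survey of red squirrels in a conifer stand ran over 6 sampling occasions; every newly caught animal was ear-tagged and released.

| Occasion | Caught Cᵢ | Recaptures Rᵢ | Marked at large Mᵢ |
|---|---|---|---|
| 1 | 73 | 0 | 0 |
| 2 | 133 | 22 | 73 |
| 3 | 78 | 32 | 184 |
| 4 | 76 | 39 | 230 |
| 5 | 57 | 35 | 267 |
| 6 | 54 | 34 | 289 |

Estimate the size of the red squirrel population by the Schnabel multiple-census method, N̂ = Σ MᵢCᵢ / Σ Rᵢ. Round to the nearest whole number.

Σ MᵢCᵢ = 0·73 + 73·133 + 184·78 + 230·76 + 267·57 + 289·54 = 0 + 9709 + 14352 + 17480 + 15219 + 15606 = 72366
Σ Rᵢ = 0 + 22 + 32 + 39 + 35 + 34 = 162
N̂ = 72366 / 162 ≈ 446.7 → 447

N ≈ 447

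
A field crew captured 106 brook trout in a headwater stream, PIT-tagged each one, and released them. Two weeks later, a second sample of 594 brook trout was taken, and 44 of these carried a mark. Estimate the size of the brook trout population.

N = (106 × 594) / 44 = 62964 / 44 = 1431

N = 1431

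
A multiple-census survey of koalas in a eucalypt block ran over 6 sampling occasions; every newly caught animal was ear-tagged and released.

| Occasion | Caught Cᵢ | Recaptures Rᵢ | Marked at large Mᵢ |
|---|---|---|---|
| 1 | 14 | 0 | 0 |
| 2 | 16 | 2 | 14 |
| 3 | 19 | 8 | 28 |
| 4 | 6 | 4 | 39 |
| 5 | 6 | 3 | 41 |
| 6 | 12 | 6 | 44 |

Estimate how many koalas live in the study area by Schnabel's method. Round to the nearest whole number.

Σ MᵢCᵢ = 0·14 + 14·16 + 28·19 + 39·6 + 41·6 + 44·12 = 0 + 224 + 532 + 234 + 246 + 528 = 1764
Σ Rᵢ = 0 + 2 + 8 + 4 + 3 + 6 = 23
N̂ = 1764 / 23 ≈ 76.7 → 77

N ≈ 77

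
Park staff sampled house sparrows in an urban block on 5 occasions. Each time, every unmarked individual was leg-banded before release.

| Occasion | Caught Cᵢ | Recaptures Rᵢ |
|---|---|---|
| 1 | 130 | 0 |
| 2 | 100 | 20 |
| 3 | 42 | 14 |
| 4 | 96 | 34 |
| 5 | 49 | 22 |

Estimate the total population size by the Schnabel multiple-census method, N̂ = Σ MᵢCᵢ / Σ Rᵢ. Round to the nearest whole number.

N ≈ 660

Marked at large before each occasion: Mᵢ = Σⱼ<ᵢ (Cⱼ − Rⱼ) → M1=0, M2=130, M3=210, M4=238, M5=300
Σ MᵢCᵢ = 0·130 + 130·100 + 210·42 + 238·96 + 300·49 = 0 + 13000 + 8820 + 22848 + 14700 = 59368
Σ Rᵢ = 0 + 20 + 14 + 34 + 22 = 90
N̂ = 59368 / 90 ≈ 659.6 → 660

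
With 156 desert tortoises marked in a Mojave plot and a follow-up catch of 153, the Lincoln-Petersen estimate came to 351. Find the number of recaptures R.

R = 68

From N = M·C/R: R = M·C / N = 156·153 / 351 = 23868 / 351 = 68.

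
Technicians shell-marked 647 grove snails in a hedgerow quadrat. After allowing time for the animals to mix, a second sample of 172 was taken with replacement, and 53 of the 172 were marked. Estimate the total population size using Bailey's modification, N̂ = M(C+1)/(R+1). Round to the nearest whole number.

N ≈ 2073

N̂ = 647·(172+1)/(53+1) = 647·173/54 = 111931/54 ≈ 2072.8 → 2073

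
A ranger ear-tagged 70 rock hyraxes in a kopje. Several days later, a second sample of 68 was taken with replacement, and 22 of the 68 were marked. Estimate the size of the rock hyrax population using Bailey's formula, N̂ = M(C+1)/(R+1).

N = 210

N̂ = 70·(68+1)/(22+1) = 70·69/23 = 4830/23 = 210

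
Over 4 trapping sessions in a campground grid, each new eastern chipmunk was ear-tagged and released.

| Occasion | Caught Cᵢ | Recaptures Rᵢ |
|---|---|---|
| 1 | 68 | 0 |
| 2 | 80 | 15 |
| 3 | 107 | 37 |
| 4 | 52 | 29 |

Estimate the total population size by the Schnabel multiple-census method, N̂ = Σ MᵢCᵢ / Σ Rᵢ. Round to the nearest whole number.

Marked at large before each occasion: Mᵢ = Σⱼ<ᵢ (Cⱼ − Rⱼ) → M1=0, M2=68, M3=133, M4=203
Σ MᵢCᵢ = 0·68 + 68·80 + 133·107 + 203·52 = 0 + 5440 + 14231 + 10556 = 30227
Σ Rᵢ = 0 + 15 + 37 + 29 = 81
N̂ = 30227 / 81 ≈ 373.2 → 373

N ≈ 373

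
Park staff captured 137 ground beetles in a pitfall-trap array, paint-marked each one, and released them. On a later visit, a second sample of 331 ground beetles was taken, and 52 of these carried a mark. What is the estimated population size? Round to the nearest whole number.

N = (137 × 331) / 52 = 45347 / 52 ≈ 872.1 → 872

N ≈ 872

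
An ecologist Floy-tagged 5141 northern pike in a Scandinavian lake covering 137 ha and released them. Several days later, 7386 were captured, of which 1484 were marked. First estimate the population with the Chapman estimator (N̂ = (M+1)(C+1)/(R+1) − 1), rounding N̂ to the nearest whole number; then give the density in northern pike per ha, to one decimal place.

N̂ = 5142·7387/1485 − 1 = 37983954/1485 − 1 ≈ 25577.4 → 25577
Density = N̂ / area = 25577 / 137 ≈ 186.69 → 186.7 per ha

density ≈ 186.7 northern pike per ha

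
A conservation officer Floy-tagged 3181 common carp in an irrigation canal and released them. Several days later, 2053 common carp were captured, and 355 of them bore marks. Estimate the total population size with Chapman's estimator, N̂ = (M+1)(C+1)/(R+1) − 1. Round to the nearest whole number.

N ≈ 18,358

N̂ = (3181+1)(2053+1)/(355+1) − 1 = 3182·2054/356 − 1
= 6535828/356 − 1 ≈ 18359.1 − 1 ≈ 18358.1 → 18358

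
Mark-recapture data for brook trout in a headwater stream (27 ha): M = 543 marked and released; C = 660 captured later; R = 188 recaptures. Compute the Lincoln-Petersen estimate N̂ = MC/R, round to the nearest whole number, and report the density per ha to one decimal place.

N̂ = 543·660/188 = 358380/188 ≈ 1906.3 → 1906
Density = N̂ / area = 1906 / 27 ≈ 70.59 → 70.6 per ha

density ≈ 70.6 brook trout per ha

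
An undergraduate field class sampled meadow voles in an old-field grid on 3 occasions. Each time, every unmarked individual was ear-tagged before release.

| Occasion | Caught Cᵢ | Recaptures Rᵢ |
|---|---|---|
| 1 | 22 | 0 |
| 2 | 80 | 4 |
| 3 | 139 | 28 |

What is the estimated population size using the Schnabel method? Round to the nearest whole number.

N ≈ 481

Marked at large before each occasion: Mᵢ = Σⱼ<ᵢ (Cⱼ − Rⱼ) → M1=0, M2=22, M3=98
Σ MᵢCᵢ = 0·22 + 22·80 + 98·139 = 0 + 1760 + 13622 = 15382
Σ Rᵢ = 0 + 4 + 28 = 32
N̂ = 15382 / 32 ≈ 480.7 → 481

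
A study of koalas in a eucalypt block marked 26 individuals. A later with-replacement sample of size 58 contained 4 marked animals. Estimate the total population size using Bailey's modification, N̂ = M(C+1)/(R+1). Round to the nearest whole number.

N ≈ 307

N̂ = 26·(58+1)/(4+1) = 26·59/5 = 1534/5 ≈ 306.8 → 307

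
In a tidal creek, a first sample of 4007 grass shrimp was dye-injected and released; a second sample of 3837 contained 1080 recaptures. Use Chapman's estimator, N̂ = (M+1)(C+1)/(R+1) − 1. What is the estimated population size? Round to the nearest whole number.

N ≈ 14,229

N̂ = (4007+1)(3837+1)/(1080+1) − 1 = 4008·3838/1081 − 1
= 15382704/1081 − 1 ≈ 14230.1 − 1 ≈ 14229.1 → 14229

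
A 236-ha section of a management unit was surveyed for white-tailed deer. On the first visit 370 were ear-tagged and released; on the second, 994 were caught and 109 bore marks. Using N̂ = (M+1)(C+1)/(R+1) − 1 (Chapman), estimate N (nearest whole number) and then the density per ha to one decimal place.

N̂ = 371·995/110 − 1 = 369145/110 − 1 ≈ 3354.9 → 3355
Density = N̂ / area = 3355 / 236 ≈ 14.22 → 14.2 per ha

density ≈ 14.2 white-tailed deer per ha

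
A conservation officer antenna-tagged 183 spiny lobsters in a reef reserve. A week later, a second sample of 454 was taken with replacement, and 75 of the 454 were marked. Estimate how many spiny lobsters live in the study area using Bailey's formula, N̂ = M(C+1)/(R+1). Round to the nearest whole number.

N ≈ 1096

N̂ = 183·(454+1)/(75+1) = 183·455/76 = 83265/76 ≈ 1095.6 → 1096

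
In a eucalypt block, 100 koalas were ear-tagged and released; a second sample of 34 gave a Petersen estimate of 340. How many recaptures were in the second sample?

From N = M·C/R: R = M·C / N = 100·34 / 340 = 3400 / 340 = 10.

R = 10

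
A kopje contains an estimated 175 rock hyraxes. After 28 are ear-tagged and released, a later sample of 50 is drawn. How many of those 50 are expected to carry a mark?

expected recaptures = 8

Expected recaptures E[R] = M·C / N.
E[R] = 28 × 50 / 175 = 1400 / 175 = 8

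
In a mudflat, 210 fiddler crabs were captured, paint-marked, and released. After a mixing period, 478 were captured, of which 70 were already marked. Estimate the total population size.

N = 1434

The marked fraction in the recapture sample should equal the marked fraction in the population: 70/478 = 210/N.
N = (210 × 478) / 70 = 100380 / 70 = 1434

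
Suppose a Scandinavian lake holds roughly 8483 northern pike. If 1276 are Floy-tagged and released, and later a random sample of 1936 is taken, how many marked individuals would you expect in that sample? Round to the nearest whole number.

expected recaptures ≈ 291

Expected recaptures E[R] = M·C / N.
E[R] = 1276 × 1936 / 8483 = 2470336 / 8483 ≈ 291.2 → 291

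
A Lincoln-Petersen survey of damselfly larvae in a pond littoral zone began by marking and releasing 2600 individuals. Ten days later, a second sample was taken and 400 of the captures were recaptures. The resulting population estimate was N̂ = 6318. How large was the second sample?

From N = M·C/R: C = N·R / M = 6318·400 / 2600 = 2527200 / 2600 = 972.

C = 972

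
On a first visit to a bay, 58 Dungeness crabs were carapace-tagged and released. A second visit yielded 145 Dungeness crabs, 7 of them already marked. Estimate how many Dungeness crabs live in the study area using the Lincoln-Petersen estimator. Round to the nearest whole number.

N ≈ 1201

Lincoln-Petersen assumes M/N = R/C, so N = M·C / R.
N = (58 × 145) / 7 = 8410 / 7 ≈ 1201.4 → 1201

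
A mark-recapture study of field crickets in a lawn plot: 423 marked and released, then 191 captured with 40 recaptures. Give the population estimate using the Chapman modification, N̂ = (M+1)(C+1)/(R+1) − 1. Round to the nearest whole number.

N̂ = (423+1)(191+1)/(40+1) − 1 = 424·192/41 − 1
= 81408/41 − 1 ≈ 1985.6 − 1 ≈ 1984.6 → 1985

N ≈ 1985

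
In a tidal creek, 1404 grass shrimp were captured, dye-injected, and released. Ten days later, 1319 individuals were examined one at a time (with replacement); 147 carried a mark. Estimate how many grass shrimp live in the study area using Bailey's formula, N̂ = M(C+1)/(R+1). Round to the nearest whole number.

N̂ = 1404·(1319+1)/(147+1) = 1404·1320/148 = 1853280/148 ≈ 12522.2 → 12522

N ≈ 12,522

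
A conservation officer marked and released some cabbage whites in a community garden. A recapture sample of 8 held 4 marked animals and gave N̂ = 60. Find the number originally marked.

M = 30

From N = M·C/R: M = N·R / C = 60·4 / 8 = 240 / 8 = 30.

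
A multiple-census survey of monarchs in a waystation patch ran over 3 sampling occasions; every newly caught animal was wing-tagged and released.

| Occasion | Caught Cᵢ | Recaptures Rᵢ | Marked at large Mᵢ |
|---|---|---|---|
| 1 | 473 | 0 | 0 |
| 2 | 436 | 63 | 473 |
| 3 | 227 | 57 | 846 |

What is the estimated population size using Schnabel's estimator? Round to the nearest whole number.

N ≈ 3319

Σ MᵢCᵢ = 0·473 + 473·436 + 846·227 = 0 + 206228 + 192042 = 398270
Σ Rᵢ = 0 + 63 + 57 = 120
N̂ = 398270 / 120 ≈ 3318.9 → 3319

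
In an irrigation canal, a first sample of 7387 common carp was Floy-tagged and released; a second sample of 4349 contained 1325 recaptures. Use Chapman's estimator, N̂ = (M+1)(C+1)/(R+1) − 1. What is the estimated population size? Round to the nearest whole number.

N ≈ 24,236

N̂ = (7387+1)(4349+1)/(1325+1) − 1 = 7388·4350/1326 − 1
= 32137800/1326 − 1 ≈ 24236.7 − 1 ≈ 24235.7 → 24236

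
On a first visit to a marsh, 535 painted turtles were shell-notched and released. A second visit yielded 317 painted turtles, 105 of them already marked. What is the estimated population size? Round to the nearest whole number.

N = (535 × 317) / 105 = 169595 / 105 ≈ 1615.2 → 1615

N ≈ 1615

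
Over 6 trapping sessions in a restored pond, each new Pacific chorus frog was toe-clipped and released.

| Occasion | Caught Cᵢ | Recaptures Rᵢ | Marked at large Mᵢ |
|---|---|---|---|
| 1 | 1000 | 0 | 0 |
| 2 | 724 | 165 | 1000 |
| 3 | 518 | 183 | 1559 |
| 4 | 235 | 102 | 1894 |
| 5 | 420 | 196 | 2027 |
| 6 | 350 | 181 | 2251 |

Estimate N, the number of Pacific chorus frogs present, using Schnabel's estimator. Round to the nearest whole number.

Σ MᵢCᵢ = 0·1000 + 1000·724 + 1559·518 + 1894·235 + 2027·420 + 2251·350 = 0 + 724000 + 807562 + 445090 + 851340 + 787850 = 3615842
Σ Rᵢ = 0 + 165 + 183 + 102 + 196 + 181 = 827
N̂ = 3615842 / 827 ≈ 4372.2 → 4372

N ≈ 4372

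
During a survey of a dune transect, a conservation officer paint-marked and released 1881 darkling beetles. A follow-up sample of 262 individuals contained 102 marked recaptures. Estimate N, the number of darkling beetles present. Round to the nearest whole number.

N = (1881 × 262) / 102 = 492822 / 102 ≈ 4831.6 → 4832

N ≈ 4832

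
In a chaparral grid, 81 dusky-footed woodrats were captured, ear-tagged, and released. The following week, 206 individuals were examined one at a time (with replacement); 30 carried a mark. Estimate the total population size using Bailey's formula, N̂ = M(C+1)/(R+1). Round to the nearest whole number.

N̂ = 81·(206+1)/(30+1) = 81·207/31 = 16767/31 ≈ 540.9 → 541

N ≈ 541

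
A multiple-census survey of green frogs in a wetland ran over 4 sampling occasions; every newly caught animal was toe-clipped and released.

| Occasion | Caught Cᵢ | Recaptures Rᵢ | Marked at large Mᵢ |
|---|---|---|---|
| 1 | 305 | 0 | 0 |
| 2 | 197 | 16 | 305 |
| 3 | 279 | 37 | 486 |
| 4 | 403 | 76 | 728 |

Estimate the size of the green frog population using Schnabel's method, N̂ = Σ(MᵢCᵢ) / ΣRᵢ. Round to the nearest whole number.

Σ MᵢCᵢ = 0·305 + 305·197 + 486·279 + 728·403 = 0 + 60085 + 135594 + 293384 = 489063
Σ Rᵢ = 0 + 16 + 37 + 76 = 129
N̂ = 489063 / 129 ≈ 3791.2 → 3791

N ≈ 3791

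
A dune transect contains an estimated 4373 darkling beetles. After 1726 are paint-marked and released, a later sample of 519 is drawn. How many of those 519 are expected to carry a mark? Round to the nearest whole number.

Expected recaptures E[R] = M·C / N.
E[R] = 1726 × 519 / 4373 = 895794 / 4373 ≈ 204.8 → 205

expected recaptures ≈ 205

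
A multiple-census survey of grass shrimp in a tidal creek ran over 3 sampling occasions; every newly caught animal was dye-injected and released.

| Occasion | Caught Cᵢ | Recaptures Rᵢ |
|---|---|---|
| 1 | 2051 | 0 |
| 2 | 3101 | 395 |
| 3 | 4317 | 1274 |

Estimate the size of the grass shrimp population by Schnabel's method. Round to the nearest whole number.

N ≈ 16,115

Marked at large before each occasion: Mᵢ = Σⱼ<ᵢ (Cⱼ − Rⱼ) → M1=0, M2=2051, M3=4757
Σ MᵢCᵢ = 0·2051 + 2051·3101 + 4757·4317 = 0 + 6360151 + 20535969 = 26896120
Σ Rᵢ = 0 + 395 + 1274 = 1669
N̂ = 26896120 / 1669 ≈ 16115.1 → 16115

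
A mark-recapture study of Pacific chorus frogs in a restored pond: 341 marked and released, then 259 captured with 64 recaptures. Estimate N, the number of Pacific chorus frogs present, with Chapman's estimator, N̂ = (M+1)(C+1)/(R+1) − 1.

N = 1367

N̂ = (341+1)(259+1)/(64+1) − 1 = 342·260/65 − 1
= 88920/65 − 1 = 1368 − 1 = 1367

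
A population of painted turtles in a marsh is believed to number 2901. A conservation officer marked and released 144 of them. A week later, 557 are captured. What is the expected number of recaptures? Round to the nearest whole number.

expected recaptures ≈ 28

Expected recaptures E[R] = M·C / N.
E[R] = 144 × 557 / 2901 = 80208 / 2901 ≈ 27.6 → 28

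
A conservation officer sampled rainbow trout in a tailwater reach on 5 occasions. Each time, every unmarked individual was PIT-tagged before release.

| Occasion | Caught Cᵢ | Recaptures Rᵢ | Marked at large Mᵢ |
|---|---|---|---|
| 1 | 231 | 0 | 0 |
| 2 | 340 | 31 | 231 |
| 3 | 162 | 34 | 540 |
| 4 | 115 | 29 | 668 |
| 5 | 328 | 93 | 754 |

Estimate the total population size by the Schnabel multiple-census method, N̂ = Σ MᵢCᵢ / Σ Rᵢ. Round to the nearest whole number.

N ≈ 2621

Σ MᵢCᵢ = 0·231 + 231·340 + 540·162 + 668·115 + 754·328 = 0 + 78540 + 87480 + 76820 + 247312 = 490152
Σ Rᵢ = 0 + 31 + 34 + 29 + 93 = 187
N̂ = 490152 / 187 ≈ 2621.1 → 2621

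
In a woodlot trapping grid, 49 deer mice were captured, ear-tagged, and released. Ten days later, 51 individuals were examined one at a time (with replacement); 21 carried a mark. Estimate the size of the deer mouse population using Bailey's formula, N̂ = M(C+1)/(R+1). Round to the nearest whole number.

N̂ = 49·(51+1)/(21+1) = 49·52/22 = 2548/22 ≈ 115.8 → 116

N ≈ 116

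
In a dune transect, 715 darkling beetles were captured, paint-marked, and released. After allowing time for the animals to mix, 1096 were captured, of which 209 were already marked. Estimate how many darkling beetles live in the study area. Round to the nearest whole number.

Lincoln-Petersen assumes M/N = R/C, so N = M·C / R.
N = (715 × 1096) / 209 = 783640 / 209 ≈ 3749.47 → 3749

N ≈ 3749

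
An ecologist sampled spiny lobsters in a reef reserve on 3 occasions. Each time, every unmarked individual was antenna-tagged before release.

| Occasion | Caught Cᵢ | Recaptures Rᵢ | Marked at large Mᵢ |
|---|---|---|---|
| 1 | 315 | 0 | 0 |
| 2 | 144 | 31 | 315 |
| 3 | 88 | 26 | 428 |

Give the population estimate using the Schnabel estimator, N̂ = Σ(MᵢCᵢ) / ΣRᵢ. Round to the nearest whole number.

Σ MᵢCᵢ = 0·315 + 315·144 + 428·88 = 0 + 45360 + 37664 = 83024
Σ Rᵢ = 0 + 31 + 26 = 57
N̂ = 83024 / 57 ≈ 1456.6 → 1457

N ≈ 1457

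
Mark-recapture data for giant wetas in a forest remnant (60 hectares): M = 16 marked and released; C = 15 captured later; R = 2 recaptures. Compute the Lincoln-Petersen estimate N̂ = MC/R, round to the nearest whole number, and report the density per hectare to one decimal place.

N̂ = 16·15/2 = 240/2 = 120
Density = N̂ / area = 120 / 60 = 2.0 per hectare

density ≈ 2.0 giant wetas per hectare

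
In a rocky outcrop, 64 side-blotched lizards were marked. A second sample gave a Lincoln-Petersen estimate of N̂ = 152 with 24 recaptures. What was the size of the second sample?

From N = M·C/R: C = N·R / M = 152·24 / 64 = 3648 / 64 = 57.

C = 57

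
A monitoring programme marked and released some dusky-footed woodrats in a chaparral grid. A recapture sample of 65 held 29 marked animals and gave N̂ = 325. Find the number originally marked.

M = 145

From N = M·C/R: M = N·R / C = 325·29 / 65 = 9425 / 65 = 145.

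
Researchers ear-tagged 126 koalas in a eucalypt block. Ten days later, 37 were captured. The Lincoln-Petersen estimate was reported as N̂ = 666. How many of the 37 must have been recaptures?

From N = M·C/R: R = M·C / N = 126·37 / 666 = 4662 / 666 = 7.

R = 7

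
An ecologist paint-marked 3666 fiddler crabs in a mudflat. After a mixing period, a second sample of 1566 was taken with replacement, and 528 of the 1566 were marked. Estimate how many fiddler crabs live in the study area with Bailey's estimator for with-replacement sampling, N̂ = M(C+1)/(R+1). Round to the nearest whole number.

N ≈ 10,859

N̂ = 3666·(1566+1)/(528+1) = 3666·1567/529 = 5744622/529 ≈ 10859.4 → 10859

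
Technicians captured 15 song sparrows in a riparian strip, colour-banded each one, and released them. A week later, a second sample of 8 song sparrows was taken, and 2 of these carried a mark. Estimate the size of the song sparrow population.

Lincoln-Petersen assumes M/N = R/C, so N = M·C / R.
N = (15 × 8) / 2 = 120 / 2 = 60

N = 60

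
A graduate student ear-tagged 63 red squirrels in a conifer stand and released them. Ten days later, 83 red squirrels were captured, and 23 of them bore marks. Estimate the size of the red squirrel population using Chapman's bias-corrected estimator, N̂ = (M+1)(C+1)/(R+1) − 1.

N̂ = (63+1)(83+1)/(23+1) − 1 = 64·84/24 − 1
= 5376/24 − 1 = 224 − 1 = 223

N = 223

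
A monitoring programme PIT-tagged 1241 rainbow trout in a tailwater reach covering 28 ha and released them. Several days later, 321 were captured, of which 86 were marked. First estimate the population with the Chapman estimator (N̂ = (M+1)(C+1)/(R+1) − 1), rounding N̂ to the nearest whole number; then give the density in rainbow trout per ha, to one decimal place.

density ≈ 164.1 rainbow trout per ha

N̂ = 1242·322/87 − 1 = 399924/87 − 1 ≈ 4595.8 → 4596
Density = N̂ / area = 4596 / 28 ≈ 164.14 → 164.1 per ha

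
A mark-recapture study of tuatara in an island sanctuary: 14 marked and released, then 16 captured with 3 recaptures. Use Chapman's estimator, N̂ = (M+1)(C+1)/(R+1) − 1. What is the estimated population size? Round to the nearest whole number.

N̂ = (14+1)(16+1)/(3+1) − 1 = 15·17/4 − 1
= 255/4 − 1 ≈ 63.8 − 1 ≈ 62.8 → 63

N ≈ 63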